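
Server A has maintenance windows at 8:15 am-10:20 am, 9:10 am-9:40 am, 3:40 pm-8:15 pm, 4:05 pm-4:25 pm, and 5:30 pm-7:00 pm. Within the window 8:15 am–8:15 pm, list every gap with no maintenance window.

10:20 am–3:40 pm

Covered (merged): 8:15 am–10:20 am, 3:40 pm–8:15 pm.
Gaps within 8:15 am–8:15 pm: 10:20 am–3:40 pm.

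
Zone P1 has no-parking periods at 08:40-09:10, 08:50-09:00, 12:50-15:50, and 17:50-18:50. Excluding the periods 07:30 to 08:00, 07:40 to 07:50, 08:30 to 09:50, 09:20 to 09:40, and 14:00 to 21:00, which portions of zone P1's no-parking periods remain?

12:50–14:00

A, merged: 08:40–09:10, 12:50–15:50, 17:50–18:50.
B, merged: 07:30–08:00, 08:30–09:50, 14:00–21:00.
08:40–09:10: fully covered by B → removed.
12:50–15:50 minus B → 12:50–14:00.
17:50–18:50: fully covered by B → removed.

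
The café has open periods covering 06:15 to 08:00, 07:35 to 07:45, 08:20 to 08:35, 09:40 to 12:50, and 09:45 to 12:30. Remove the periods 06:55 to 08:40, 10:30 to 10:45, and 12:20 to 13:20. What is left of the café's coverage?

06:15–06:55, 09:40–10:30, 10:45–12:20

Merge the first list: 06:15–08:00, 08:20–08:35, 09:40–12:50.
06:15–08:00 minus B → 06:15–06:55.
08:20–08:35: fully covered by B → removed.
09:40–12:50 minus B → 09:40–10:30, 10:45–12:20.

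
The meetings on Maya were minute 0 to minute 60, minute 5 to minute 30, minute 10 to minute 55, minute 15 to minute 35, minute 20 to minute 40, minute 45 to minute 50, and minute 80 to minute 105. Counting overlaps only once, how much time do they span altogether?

Merged: minute 0 to minute 60, minute 80 to minute 105.
Lengths: 60 minutes + 25 minutes = 85 minutes.

85 minutes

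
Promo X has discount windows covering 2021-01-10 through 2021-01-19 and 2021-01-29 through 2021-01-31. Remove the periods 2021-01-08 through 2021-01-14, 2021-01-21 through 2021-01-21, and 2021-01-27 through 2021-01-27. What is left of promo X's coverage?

2021-01-15 through 2021-01-19, 2021-01-29 through 2021-01-31

2021-01-10 through 2021-01-19 \ B = 2021-01-15 through 2021-01-19.
2021-01-29 through 2021-01-31: nothing removed.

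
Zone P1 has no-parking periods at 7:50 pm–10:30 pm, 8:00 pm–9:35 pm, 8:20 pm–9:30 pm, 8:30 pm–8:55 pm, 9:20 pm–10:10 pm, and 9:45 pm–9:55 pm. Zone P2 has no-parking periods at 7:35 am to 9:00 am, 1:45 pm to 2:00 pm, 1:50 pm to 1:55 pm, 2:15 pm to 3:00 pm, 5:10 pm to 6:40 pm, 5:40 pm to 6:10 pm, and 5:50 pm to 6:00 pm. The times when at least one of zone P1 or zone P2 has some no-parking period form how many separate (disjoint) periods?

5

Merge the first list: 7:50 pm–10:30 pm.
Merge the second list: 7:35 am–9:00 am, 1:45 pm–2:00 pm, 2:15 pm–3:00 pm, 5:10 pm–6:40 pm.
A ∪ B = 7:35 am–9:00 am, 1:45 pm–2:00 pm, 2:15 pm–3:00 pm, 5:10 pm–6:40 pm, 7:50 pm–10:30 pm.
That is 5 disjoint pieces.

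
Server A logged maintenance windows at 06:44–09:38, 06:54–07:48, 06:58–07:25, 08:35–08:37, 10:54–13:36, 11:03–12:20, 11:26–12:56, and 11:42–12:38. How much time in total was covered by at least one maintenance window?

5 h 36 min

Merged: 06:44–09:38, 10:54–13:36.
Lengths: 2 h 54 min + 2 h 42 min = 5 h 36 min.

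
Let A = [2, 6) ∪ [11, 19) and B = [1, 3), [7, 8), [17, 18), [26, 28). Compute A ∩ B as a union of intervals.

[2, 3) ∪ [17, 18)

[2, 6) meets the second set on [2, 3).
[11, 19) meets the second set on [17, 18).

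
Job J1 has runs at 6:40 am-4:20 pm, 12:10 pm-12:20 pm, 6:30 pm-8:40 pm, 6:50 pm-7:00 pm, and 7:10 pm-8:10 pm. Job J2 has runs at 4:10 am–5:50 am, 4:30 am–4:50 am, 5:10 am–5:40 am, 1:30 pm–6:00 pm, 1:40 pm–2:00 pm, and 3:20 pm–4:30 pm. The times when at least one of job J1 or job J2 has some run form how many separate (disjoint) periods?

Merge the first list: 6:40 am–4:20 pm, 6:30 pm–8:40 pm.
Merge the second list: 4:10 am–5:50 am, 1:30 pm–6:00 pm.
A ∪ B = 4:10 am–5:50 am, 6:40 am–6:00 pm, 6:30 pm–8:40 pm.
That is 3 disjoint pieces.

3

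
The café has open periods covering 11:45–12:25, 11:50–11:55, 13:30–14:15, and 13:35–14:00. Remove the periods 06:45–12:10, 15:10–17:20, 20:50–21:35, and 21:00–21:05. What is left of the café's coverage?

12:10-12:25, 13:30-14:15

First set merges to 11:45-12:25, 13:30-14:15.
Second set merges to 06:45-12:10, 15:10-17:20, 20:50-21:35.
11:45-12:25 minus B → 12:10-12:25.
13:30-14:15: no B overlap → unchanged.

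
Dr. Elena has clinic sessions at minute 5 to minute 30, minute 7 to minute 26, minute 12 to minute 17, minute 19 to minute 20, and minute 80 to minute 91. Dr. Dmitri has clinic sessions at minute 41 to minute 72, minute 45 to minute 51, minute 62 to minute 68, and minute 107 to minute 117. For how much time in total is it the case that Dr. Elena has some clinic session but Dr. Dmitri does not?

36 minutes

A, merged: minute 5 to minute 30, minute 80 to minute 91.
B, merged: minute 41 to minute 72, minute 107 to minute 117.
A \ B = minute 5 to minute 30, minute 80 to minute 91.
Total: 25 minutes + 11 minutes = 36 minutes.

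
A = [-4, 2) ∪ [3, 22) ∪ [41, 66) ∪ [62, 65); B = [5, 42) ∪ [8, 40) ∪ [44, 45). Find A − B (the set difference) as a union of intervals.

[-4, 2) ∪ [3, 5) ∪ [42, 44) ∪ [45, 66)

Merge the first list: [-4, 2), [3, 22), [41, 66).
Merge the second list: [5, 42), [44, 45).
[-4, 2): no B overlap → unchanged.
[3, 22) minus B → [3, 5).
[41, 66) minus B → [42, 44), [45, 66).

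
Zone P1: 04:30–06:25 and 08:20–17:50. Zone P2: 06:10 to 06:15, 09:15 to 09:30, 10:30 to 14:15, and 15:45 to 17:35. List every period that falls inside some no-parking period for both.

04:30-06:25 meets the second set on 06:10-06:15.
08:20-17:50 meets the second set on 09:15-09:30, 10:30-14:15, 15:45-17:35.

06:10-06:15, 09:15-09:30, 10:30-14:15, 15:45-17:35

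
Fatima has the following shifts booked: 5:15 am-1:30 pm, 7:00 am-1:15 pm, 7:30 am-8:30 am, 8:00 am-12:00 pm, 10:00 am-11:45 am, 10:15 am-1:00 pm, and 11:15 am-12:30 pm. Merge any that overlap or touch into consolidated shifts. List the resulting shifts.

5:15 am–1:30 pm

7:00 am–1:15 pm overlaps/touches 5:15 am–1:30 pm → extend to 5:15 am–1:30 pm.
7:30 am–8:30 am overlaps/touches 5:15 am–1:30 pm → extend to 5:15 am–1:30 pm.
8:00 am–12:00 pm overlaps/touches 5:15 am–1:30 pm → extend to 5:15 am–1:30 pm.
10:00 am–11:45 am overlaps/touches 5:15 am–1:30 pm → extend to 5:15 am–1:30 pm.
10:15 am–1:00 pm overlaps/touches 5:15 am–1:30 pm → extend to 5:15 am–1:30 pm.
11:15 am–12:30 pm overlaps/touches 5:15 am–1:30 pm → extend to 5:15 am–1:30 pm.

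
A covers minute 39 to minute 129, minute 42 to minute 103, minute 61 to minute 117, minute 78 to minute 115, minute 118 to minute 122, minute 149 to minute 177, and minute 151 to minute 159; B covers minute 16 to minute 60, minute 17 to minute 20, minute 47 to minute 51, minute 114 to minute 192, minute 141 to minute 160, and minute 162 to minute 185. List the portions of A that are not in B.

minute 60 to minute 114

First set merges to minute 39 to minute 129, minute 149 to minute 177.
Second set merges to minute 16 to minute 60, minute 114 to minute 192.
minute 39 to minute 129 \ B = minute 60 to minute 114.
minute 149 to minute 177: entirely removed.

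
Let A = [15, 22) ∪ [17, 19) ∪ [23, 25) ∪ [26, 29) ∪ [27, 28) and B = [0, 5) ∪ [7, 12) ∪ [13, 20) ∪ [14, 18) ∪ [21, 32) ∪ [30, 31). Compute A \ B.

[20, 21)

Merge the first list: [15, 22), [23, 25), [26, 29).
Merge the second list: [0, 5), [7, 12), [13, 20), [21, 32).
[15, 22) \ B = [20, 21).
[23, 25): entirely removed.
[26, 29): entirely removed.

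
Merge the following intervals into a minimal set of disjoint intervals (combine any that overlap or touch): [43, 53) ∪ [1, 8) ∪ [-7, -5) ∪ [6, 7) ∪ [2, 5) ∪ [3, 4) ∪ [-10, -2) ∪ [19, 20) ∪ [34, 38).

[-10, -2) ∪ [1, 8) ∪ [19, 20) ∪ [34, 38) ∪ [43, 53)

Sort by start: [-10, -2), [-7, -5), [1, 8), [2, 5), [3, 4), [6, 7), [19, 20), [34, 38), [43, 53).
[-7, -5) overlaps/touches [-10, -2) → extend to [-10, -2).
[1, 8) is disjoint → start new block.
[2, 5) overlaps/touches [1, 8) → extend to [1, 8).
[3, 4) overlaps/touches [1, 8) → extend to [1, 8).
[6, 7) overlaps/touches [1, 8) → extend to [1, 8).
[19, 20) is disjoint → start new block.
[34, 38) is disjoint → start new block.
[43, 53) is disjoint → start new block.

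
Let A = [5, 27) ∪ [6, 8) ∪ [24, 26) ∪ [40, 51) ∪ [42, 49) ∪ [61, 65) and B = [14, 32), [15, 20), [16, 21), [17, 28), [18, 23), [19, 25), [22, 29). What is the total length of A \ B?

24

A, merged: [5, 27), [40, 51), [61, 65).
B, merged: [14, 32).
A \ B = [5, 14), [40, 51), [61, 65).
Total: 9 + 11 + 4 = 24.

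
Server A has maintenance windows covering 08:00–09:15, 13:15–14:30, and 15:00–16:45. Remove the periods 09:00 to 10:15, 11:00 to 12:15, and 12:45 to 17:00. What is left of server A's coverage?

08:00–09:15 minus B → 08:00–09:00.
13:15–14:30: fully covered by B → removed.
15:00–16:45: fully covered by B → removed.

08:00–09:00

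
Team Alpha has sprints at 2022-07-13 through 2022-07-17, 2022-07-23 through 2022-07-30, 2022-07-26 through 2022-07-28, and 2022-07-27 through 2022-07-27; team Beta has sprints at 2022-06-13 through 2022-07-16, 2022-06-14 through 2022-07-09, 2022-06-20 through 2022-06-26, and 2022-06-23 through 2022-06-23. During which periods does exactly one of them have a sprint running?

First set merges to 2022-07-13 through 2022-07-17, 2022-07-23 through 2022-07-30.
Second set merges to 2022-06-13 through 2022-07-16.
A \ B = 2022-07-17 through 2022-07-17, 2022-07-23 through 2022-07-30.
B \ A = 2022-06-13 through 2022-07-12.
Union of the two gives the symmetric difference.

2022-06-13 through 2022-07-12, 2022-07-17 through 2022-07-17, 2022-07-23 through 2022-07-30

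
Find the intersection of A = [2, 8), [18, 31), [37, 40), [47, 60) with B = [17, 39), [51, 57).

[18, 31) ∪ [37, 39) ∪ [51, 57)

[2, 8): no overlap with the second set.
[18, 31) meets the second set on [18, 31).
[37, 40) meets the second set on [37, 39).
[47, 60) meets the second set on [51, 57).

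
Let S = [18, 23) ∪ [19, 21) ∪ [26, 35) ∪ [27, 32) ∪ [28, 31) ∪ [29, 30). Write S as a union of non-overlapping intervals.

[18, 23) ∪ [26, 35)

[19, 21) overlaps/touches [18, 23) → extend to [18, 23).
[26, 35) is disjoint → start new block.
[27, 32) overlaps/touches [26, 35) → extend to [26, 35).
[28, 31) overlaps/touches [26, 35) → extend to [26, 35).
[29, 30) overlaps/touches [26, 35) → extend to [26, 35).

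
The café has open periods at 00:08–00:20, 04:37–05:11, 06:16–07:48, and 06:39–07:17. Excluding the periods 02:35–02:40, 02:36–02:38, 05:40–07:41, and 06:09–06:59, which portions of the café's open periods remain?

Merge the first list: 00:08–00:20, 04:37–05:11, 06:16–07:48.
Merge the second list: 02:35–02:40, 05:40–07:41.
00:08–00:20 is untouched.
04:37–05:11 is untouched.
06:16–07:48 with B removed leaves 07:41–07:48.

00:08–00:20, 04:37–05:11, 07:41–07:48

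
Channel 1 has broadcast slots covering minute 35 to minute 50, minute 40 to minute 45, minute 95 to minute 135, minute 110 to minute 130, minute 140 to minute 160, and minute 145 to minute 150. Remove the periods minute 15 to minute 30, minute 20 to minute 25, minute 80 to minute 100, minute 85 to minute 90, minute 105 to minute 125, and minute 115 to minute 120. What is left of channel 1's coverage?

minute 35 to minute 50, minute 100 to minute 105, minute 125 to minute 135, minute 140 to minute 160

A, merged: minute 35 to minute 50, minute 95 to minute 135, minute 140 to minute 160.
B, merged: minute 15 to minute 30, minute 80 to minute 100, minute 105 to minute 125.
minute 35 to minute 50 is untouched.
minute 95 to minute 135 with B removed leaves minute 100 to minute 105, minute 125 to minute 135.
minute 140 to minute 160 is untouched.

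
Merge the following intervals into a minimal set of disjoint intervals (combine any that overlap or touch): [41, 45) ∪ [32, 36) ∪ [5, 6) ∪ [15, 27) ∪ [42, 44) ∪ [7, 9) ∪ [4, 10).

[4, 10) ∪ [15, 27) ∪ [32, 36) ∪ [41, 45)

Sort by start: [4, 10), [5, 6), [7, 9), [15, 27), [32, 36), [41, 45), [42, 44).
[5, 6) overlaps/touches [4, 10) → extend to [4, 10).
[7, 9) overlaps/touches [4, 10) → extend to [4, 10).
[15, 27) is disjoint → start new block.
[32, 36) is disjoint → start new block.
[41, 45) is disjoint → start new block.
[42, 44) overlaps/touches [41, 45) → extend to [41, 45).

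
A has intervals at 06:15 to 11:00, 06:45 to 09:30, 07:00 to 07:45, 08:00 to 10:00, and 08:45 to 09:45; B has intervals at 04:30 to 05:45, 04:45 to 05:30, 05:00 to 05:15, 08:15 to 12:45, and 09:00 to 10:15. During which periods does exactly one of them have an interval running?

04:30–05:45, 06:15–08:15, 11:00–12:45

First set merges to 06:15–11:00.
Second set merges to 04:30–05:45, 08:15–12:45.
A but not B: 06:15–08:15.
B but not A: 04:30–05:45, 11:00–12:45.
Combining gives A △ B.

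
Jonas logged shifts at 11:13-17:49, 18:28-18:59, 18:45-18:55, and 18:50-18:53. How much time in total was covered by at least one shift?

Merged: 11:13-17:49, 18:28-18:59.
Lengths: 6 h 36 min + 31 min = 7 h 7 min.

7 h 7 min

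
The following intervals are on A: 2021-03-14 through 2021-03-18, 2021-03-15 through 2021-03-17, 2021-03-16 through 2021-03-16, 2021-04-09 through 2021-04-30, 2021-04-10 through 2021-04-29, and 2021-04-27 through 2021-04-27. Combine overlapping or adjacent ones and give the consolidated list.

2021-03-15 through 2021-03-17 overlaps/touches 2021-03-14 through 2021-03-18 → extend to 2021-03-14 through 2021-03-18.
2021-03-16 through 2021-03-16 overlaps/touches 2021-03-14 through 2021-03-18 → extend to 2021-03-14 through 2021-03-18.
2021-04-09 through 2021-04-30 is disjoint → start new block.
2021-04-10 through 2021-04-29 overlaps/touches 2021-04-09 through 2021-04-30 → extend to 2021-04-09 through 2021-04-30.
2021-04-27 through 2021-04-27 overlaps/touches 2021-04-09 through 2021-04-30 → extend to 2021-04-09 through 2021-04-30.

2021-03-14 through 2021-03-18, 2021-04-09 through 2021-04-30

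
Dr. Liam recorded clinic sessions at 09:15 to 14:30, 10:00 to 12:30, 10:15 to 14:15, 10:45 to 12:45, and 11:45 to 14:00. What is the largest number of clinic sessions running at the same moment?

5

Walk the sorted start/end points keeping a running depth.
The depth first hits 5 at 11:45.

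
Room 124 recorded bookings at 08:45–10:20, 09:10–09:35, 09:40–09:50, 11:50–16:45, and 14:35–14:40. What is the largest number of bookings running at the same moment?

2

At 09:10, 2 of the intervals are simultaneously active.
No point has more.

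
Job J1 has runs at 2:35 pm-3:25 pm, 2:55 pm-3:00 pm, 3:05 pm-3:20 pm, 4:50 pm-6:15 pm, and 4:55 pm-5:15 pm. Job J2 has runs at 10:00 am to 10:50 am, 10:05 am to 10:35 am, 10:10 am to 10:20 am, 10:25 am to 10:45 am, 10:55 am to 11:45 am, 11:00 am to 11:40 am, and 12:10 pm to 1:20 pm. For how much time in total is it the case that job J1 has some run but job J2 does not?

2 h 15 min

First set merges to 2:35 pm-3:25 pm, 4:50 pm-6:15 pm.
Second set merges to 10:00 am-10:50 am, 10:55 am-11:45 am, 12:10 pm-1:20 pm.
A \ B = 2:35 pm-3:25 pm, 4:50 pm-6:15 pm.
Total: 50 min + 1 h 25 min = 2 h 15 min.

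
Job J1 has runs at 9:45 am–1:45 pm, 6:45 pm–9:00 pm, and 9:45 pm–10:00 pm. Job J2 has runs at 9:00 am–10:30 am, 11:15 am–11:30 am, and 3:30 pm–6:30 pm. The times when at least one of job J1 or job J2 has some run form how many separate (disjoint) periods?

A ∪ B = 9:00 am–1:45 pm, 3:30 pm–6:30 pm, 6:45 pm–9:00 pm, 9:45 pm–10:00 pm.
That is 4 disjoint pieces.

4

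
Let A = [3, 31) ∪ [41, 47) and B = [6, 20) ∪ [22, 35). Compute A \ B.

[3, 6) ∪ [20, 22) ∪ [41, 47)

[3, 31) minus B → [3, 6), [20, 22).
[41, 47): no B overlap → unchanged.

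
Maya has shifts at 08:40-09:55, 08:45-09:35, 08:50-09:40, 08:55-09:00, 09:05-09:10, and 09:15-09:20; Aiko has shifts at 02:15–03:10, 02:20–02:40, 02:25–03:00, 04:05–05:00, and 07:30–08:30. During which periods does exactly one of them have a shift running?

02:15–03:10, 04:05–05:00, 07:30–08:30, 08:40–09:55

A, merged: 08:40–09:55.
B, merged: 02:15–03:10, 04:05–05:00, 07:30–08:30.
Only in the first: 08:40–09:55.
Only in the second: 02:15–03:10, 04:05–05:00, 07:30–08:30.
Together these are the periods covered by exactly one.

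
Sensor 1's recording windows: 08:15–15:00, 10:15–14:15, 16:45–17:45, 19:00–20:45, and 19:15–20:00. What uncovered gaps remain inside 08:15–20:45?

After merging, the occupied span is 08:15–15:00, 16:45–17:45, 19:00–20:45.
Gaps within 08:15–20:45: 15:00–16:45, 17:45–19:00.

15:00–16:45, 17:45–19:00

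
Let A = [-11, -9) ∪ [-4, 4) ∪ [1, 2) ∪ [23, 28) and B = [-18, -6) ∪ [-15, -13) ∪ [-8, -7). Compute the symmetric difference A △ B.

[-18, -11) ∪ [-9, -6) ∪ [-4, 4) ∪ [23, 28)

First set merges to [-11, -9), [-4, 4), [23, 28).
Second set merges to [-18, -6).
Only in the first: [-4, 4), [23, 28).
Only in the second: [-18, -11), [-9, -6).
Together these are the periods covered by exactly one.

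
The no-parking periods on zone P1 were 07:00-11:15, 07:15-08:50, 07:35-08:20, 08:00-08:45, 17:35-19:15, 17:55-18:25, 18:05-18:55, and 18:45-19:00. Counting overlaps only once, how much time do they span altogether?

5 h 55 min

Merged: 07:00–11:15, 17:35–19:15.
Lengths: 4 h 15 min + 1 h 40 min = 5 h 55 min.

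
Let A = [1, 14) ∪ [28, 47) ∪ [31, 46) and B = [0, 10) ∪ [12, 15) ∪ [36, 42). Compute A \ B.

First set merges to [1, 14), [28, 47).
[1, 14) with B removed leaves [10, 12).
[28, 47) with B removed leaves [28, 36), [42, 47).

[10, 12) ∪ [28, 36) ∪ [42, 47)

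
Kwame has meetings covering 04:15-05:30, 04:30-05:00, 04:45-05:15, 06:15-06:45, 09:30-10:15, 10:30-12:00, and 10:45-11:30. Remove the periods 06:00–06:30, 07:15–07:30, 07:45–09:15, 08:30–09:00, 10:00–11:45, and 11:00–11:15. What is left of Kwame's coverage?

A, merged: 04:15–05:30, 06:15–06:45, 09:30–10:15, 10:30–12:00.
B, merged: 06:00–06:30, 07:15–07:30, 07:45–09:15, 10:00–11:45.
04:15–05:30 is untouched.
06:15–06:45 with B removed leaves 06:30–06:45.
09:30–10:15 with B removed leaves 09:30–10:00.
10:30–12:00 with B removed leaves 11:45–12:00.

04:15–05:30, 06:30–06:45, 09:30–10:00, 11:45–12:00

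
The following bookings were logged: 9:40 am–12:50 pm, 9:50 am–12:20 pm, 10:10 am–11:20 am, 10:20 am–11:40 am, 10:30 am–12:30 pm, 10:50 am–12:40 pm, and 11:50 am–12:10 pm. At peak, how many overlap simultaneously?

6

Sweep endpoints in order; track running count of active intervals.
Peak of 6 reached at 10:50 am.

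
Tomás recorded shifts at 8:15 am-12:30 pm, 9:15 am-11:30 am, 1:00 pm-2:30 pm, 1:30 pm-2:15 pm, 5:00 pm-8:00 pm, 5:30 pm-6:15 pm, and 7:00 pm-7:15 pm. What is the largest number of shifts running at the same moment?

At 9:15 am, 2 of the intervals are simultaneously active.
No point has more.

2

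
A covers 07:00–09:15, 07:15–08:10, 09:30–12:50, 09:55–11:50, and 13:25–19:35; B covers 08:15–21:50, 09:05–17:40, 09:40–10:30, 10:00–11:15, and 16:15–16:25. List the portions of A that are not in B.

A, merged: 07:00-09:15, 09:30-12:50, 13:25-19:35.
B, merged: 08:15-21:50.
07:00-09:15 \ B = 07:00-08:15.
09:30-12:50: entirely removed.
13:25-19:35: entirely removed.

07:00-08:15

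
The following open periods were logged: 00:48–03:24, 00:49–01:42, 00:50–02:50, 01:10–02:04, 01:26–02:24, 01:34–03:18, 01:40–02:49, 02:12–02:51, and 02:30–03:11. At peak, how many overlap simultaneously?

Sweep endpoints in order; track running count of active intervals.
Peak of 7 reached at 01:40.

7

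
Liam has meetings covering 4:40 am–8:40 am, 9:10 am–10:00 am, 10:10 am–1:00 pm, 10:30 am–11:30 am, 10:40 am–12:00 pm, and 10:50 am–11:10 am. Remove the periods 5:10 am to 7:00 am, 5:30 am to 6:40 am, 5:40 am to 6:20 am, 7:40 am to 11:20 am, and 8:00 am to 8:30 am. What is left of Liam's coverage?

4:40 am–5:10 am, 7:00 am–7:40 am, 11:20 am–1:00 pm

First set merges to 4:40 am–8:40 am, 9:10 am–10:00 am, 10:10 am–1:00 pm.
Second set merges to 5:10 am–7:00 am, 7:40 am–11:20 am.
4:40 am–8:40 am minus B → 4:40 am–5:10 am, 7:00 am–7:40 am.
9:10 am–10:00 am: fully covered by B → removed.
10:10 am–1:00 pm minus B → 11:20 am–1:00 pm.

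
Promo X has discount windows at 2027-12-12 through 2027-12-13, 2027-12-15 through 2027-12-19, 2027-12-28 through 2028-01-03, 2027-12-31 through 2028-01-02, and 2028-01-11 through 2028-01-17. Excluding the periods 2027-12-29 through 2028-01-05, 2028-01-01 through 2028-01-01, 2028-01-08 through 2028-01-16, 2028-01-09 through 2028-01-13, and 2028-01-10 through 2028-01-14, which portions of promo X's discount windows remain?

First set merges to 2027-12-12 through 2027-12-13, 2027-12-15 through 2027-12-19, 2027-12-28 through 2028-01-03, 2028-01-11 through 2028-01-17.
Second set merges to 2027-12-29 through 2028-01-05, 2028-01-08 through 2028-01-16.
2027-12-12 through 2027-12-13 is untouched.
2027-12-15 through 2027-12-19 is untouched.
2027-12-28 through 2028-01-03 with B removed leaves 2027-12-28 through 2027-12-28.
2028-01-11 through 2028-01-17 with B removed leaves 2028-01-17 through 2028-01-17.

2027-12-12 through 2027-12-13, 2027-12-15 through 2027-12-19, 2027-12-28 through 2027-12-28, 2028-01-17 through 2028-01-17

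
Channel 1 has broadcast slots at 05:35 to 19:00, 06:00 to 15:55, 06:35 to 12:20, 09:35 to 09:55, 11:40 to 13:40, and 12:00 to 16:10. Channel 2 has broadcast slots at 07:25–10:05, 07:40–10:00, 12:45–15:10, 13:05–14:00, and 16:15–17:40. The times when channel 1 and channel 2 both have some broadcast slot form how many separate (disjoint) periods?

Merge the first list: 05:35–19:00.
Merge the second list: 07:25–10:05, 12:45–15:10, 16:15–17:40.
A ∩ B = 07:25–10:05, 12:45–15:10, 16:15–17:40.
That is 3 disjoint pieces.

3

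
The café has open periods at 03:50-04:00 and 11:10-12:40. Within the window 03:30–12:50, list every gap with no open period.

The merged coverage is 03:50–04:00, 11:10–12:40.
Complement within 03:30–12:50: 03:30–03:50, 04:00–11:10, 12:40–12:50.

03:30–03:50, 04:00–11:10, 12:40–12:50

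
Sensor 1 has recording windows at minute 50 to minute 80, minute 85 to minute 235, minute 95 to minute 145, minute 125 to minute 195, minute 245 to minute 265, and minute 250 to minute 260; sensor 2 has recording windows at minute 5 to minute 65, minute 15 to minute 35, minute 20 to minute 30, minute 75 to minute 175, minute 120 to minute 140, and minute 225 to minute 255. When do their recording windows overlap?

A, merged: minute 50 to minute 80, minute 85 to minute 235, minute 245 to minute 265.
B, merged: minute 5 to minute 65, minute 75 to minute 175, minute 225 to minute 255.
minute 50 to minute 80 ∩ B → minute 50 to minute 65, minute 75 to minute 80.
minute 85 to minute 235 ∩ B → minute 85 to minute 175, minute 225 to minute 235.
minute 245 to minute 265 ∩ B → minute 245 to minute 255.

minute 50 to minute 65, minute 75 to minute 80, minute 85 to minute 175, minute 225 to minute 235, minute 245 to minute 255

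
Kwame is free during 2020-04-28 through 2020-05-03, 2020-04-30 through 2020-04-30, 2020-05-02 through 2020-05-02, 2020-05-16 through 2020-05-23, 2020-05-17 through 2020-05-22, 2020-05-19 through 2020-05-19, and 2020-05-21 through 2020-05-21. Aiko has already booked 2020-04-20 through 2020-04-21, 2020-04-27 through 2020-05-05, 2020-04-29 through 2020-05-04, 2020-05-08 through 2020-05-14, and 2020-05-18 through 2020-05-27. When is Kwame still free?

Merge the first list: 2020-04-28 through 2020-05-03, 2020-05-16 through 2020-05-23.
Merge the second list: 2020-04-20 through 2020-04-21, 2020-04-27 through 2020-05-05, 2020-05-08 through 2020-05-14, 2020-05-18 through 2020-05-27.
2020-04-28 through 2020-05-03: entirely removed.
2020-05-16 through 2020-05-23 \ B = 2020-05-16 through 2020-05-17.

2020-05-16 through 2020-05-17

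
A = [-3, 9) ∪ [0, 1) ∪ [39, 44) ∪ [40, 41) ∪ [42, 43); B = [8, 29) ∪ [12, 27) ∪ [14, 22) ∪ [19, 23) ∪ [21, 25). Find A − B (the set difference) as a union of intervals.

A, merged: [-3, 9), [39, 44).
B, merged: [8, 29).
[-3, 9) minus B → [-3, 8).
[39, 44): no B overlap → unchanged.

[-3, 8) ∪ [39, 44)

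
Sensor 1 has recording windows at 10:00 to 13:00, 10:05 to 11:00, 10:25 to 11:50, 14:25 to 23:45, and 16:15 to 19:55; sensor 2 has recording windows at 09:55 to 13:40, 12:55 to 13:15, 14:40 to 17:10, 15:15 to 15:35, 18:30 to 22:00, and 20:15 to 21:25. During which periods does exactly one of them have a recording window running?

09:55-10:00, 13:00-13:40, 14:25-14:40, 17:10-18:30, 22:00-23:45

A, merged: 10:00-13:00, 14:25-23:45.
B, merged: 09:55-13:40, 14:40-17:10, 18:30-22:00.
Only in the first: 14:25-14:40, 17:10-18:30, 22:00-23:45.
Only in the second: 09:55-10:00, 13:00-13:40.
Together these are the periods covered by exactly one.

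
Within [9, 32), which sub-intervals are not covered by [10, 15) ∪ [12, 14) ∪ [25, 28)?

[9, 10) ∪ [15, 25) ∪ [28, 32)

After merging, the occupied span is [10, 15), [25, 28).
Uncovered inside [9, 32): [9, 10), [15, 25), [28, 32).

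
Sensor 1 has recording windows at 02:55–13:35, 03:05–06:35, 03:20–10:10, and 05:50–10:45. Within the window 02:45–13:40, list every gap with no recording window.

Covered (merged): 02:55–13:35.
Complement within 02:45–13:40: 02:45–02:55, 13:35–13:40.

02:45–02:55, 13:35–13:40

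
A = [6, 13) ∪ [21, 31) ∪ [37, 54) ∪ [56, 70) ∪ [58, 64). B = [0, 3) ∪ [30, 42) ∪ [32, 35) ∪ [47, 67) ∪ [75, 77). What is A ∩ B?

[30, 31) ∪ [37, 42) ∪ [47, 54) ∪ [56, 67)

A, merged: [6, 13), [21, 31), [37, 54), [56, 70).
B, merged: [0, 3), [30, 42), [47, 67), [75, 77).
[6, 13) falls entirely outside B.
[21, 31) overlaps B on [30, 31).
[37, 54) overlaps B on [37, 42), [47, 54).
[56, 70) overlaps B on [56, 67).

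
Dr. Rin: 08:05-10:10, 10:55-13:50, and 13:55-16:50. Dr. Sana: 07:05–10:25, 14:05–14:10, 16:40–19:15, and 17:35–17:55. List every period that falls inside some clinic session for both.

B, merged: 07:05–10:25, 14:05–14:10, 16:40–19:15.
08:05–10:10 ∩ B → 08:05–10:10.
10:55–13:50 meets no B interval.
13:55–16:50 ∩ B → 14:05–14:10, 16:40–16:50.

08:05–10:10, 14:05–14:10, 16:40–16:50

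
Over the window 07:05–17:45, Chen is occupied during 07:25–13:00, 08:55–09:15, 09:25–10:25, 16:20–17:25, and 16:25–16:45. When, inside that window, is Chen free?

Covered (merged): 07:25–13:00, 16:20–17:25.
Complement within 07:05–17:45: 07:05–07:25, 13:00–16:20, 17:25–17:45.

07:05–07:25, 13:00–16:20, 17:25–17:45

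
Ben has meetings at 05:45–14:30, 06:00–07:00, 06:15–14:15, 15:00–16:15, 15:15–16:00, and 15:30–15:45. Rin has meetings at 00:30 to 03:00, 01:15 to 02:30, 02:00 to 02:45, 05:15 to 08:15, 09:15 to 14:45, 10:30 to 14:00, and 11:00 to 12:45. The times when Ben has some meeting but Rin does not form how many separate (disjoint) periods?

First set merges to 05:45-14:30, 15:00-16:15.
Second set merges to 00:30-03:00, 05:15-08:15, 09:15-14:45.
A \ B = 08:15-09:15, 15:00-16:15.
That is 2 disjoint pieces.

2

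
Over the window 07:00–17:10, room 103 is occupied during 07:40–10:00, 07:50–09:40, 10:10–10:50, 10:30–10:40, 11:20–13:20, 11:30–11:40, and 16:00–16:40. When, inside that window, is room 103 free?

07:00–07:40, 10:00–10:10, 10:50–11:20, 13:20–16:00, 16:40–17:10

The merged coverage is 07:40–10:00, 10:10–10:50, 11:20–13:20, 16:00–16:40.
Gaps within 07:00–17:10: 07:00–07:40, 10:00–10:10, 10:50–11:20, 13:20–16:00, 16:40–17:10.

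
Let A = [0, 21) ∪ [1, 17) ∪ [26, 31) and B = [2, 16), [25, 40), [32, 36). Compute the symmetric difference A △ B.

First set merges to [0, 21), [26, 31).
Second set merges to [2, 16), [25, 40).
A but not B: [0, 2), [16, 21).
B but not A: [25, 26), [31, 40).
Combining gives A △ B.

[0, 2) ∪ [16, 21) ∪ [25, 26) ∪ [31, 40)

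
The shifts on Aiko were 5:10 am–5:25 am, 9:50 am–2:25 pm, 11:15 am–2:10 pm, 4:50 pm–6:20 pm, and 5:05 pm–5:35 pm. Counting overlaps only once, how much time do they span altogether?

6 h 20 min

Merged: 5:10 am-5:25 am, 9:50 am-2:25 pm, 4:50 pm-6:20 pm.
Lengths: 15 min + 4 h 35 min + 1 h 30 min = 6 h 20 min.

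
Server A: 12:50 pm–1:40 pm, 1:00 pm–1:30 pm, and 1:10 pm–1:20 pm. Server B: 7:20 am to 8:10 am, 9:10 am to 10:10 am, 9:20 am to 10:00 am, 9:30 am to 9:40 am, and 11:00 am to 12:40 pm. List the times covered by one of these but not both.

7:20 am–8:10 am, 9:10 am–10:10 am, 11:00 am–12:40 pm, 12:50 pm–1:40 pm

First set merges to 12:50 pm–1:40 pm.
Second set merges to 7:20 am–8:10 am, 9:10 am–10:10 am, 11:00 am–12:40 pm.
A but not B: 12:50 pm–1:40 pm.
B but not A: 7:20 am–8:10 am, 9:10 am–10:10 am, 11:00 am–12:40 pm.
Combining gives A △ B.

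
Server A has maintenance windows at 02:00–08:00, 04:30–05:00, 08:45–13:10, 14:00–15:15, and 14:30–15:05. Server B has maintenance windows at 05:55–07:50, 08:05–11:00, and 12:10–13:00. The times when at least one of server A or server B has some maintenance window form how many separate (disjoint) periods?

3

A, merged: 02:00–08:00, 08:45–13:10, 14:00–15:15.
A ∪ B = 02:00–08:00, 08:05–13:10, 14:00–15:15.
That is 3 disjoint pieces.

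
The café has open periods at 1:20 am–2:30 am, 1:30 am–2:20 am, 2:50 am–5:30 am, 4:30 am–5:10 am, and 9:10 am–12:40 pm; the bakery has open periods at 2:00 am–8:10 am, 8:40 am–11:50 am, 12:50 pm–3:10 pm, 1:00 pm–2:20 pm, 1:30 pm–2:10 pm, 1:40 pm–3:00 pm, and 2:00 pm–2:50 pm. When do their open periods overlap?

2:00 am-2:30 am, 2:50 am-5:30 am, 9:10 am-11:50 am

Merge the first list: 1:20 am-2:30 am, 2:50 am-5:30 am, 9:10 am-12:40 pm.
Merge the second list: 2:00 am-8:10 am, 8:40 am-11:50 am, 12:50 pm-3:10 pm.
1:20 am-2:30 am ∩ B → 2:00 am-2:30 am.
2:50 am-5:30 am ∩ B → 2:50 am-5:30 am.
9:10 am-12:40 pm ∩ B → 9:10 am-11:50 am.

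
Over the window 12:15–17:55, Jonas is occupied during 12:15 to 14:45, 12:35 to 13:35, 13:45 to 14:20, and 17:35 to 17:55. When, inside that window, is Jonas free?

14:45–17:35

After merging, the occupied span is 12:15–14:45, 17:35–17:55.
Complement within 12:15–17:55: 14:45–17:35.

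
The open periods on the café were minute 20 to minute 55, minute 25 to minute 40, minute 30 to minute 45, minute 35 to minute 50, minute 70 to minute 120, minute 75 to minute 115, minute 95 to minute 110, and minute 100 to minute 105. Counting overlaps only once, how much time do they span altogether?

Merged: minute 20 to minute 55, minute 70 to minute 120.
Lengths: 35 minutes + 50 minutes = 85 minutes.

85 minutes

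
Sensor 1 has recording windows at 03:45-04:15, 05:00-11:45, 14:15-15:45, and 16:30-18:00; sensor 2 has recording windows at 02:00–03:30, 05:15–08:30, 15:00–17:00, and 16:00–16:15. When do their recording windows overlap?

B, merged: 02:00-03:30, 05:15-08:30, 15:00-17:00.
03:45-04:15 falls entirely outside B.
05:00-11:45 overlaps B on 05:15-08:30.
14:15-15:45 overlaps B on 15:00-15:45.
16:30-18:00 overlaps B on 16:30-17:00.

05:15-08:30, 15:00-15:45, 16:30-17:00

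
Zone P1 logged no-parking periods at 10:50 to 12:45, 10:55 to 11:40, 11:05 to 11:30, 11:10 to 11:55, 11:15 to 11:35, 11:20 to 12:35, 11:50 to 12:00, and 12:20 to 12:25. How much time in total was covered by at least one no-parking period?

Merged: 10:50–12:45.
Length: 1 h 55 min.

1 h 55 min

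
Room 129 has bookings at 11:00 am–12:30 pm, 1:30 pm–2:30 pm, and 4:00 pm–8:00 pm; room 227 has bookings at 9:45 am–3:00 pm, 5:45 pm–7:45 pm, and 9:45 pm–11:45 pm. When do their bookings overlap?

11:00 am–12:30 pm ∩ B → 11:00 am–12:30 pm.
1:30 pm–2:30 pm ∩ B → 1:30 pm–2:30 pm.
4:00 pm–8:00 pm ∩ B → 5:45 pm–7:45 pm.

11:00 am–12:30 pm, 1:30 pm–2:30 pm, 5:45 pm–7:45 pm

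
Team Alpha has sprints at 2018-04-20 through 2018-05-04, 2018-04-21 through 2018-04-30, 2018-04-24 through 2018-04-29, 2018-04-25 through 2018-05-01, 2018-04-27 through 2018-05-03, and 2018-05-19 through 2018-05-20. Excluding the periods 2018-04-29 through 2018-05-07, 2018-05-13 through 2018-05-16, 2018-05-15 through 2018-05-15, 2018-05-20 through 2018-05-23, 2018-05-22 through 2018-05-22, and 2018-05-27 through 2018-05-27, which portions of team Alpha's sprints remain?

2018-04-20 through 2018-04-28, 2018-05-19 through 2018-05-19

Merge the first list: 2018-04-20 through 2018-05-04, 2018-05-19 through 2018-05-20.
Merge the second list: 2018-04-29 through 2018-05-07, 2018-05-13 through 2018-05-16, 2018-05-20 through 2018-05-23, 2018-05-27 through 2018-05-27.
2018-04-20 through 2018-05-04 minus B → 2018-04-20 through 2018-04-28.
2018-05-19 through 2018-05-20 minus B → 2018-05-19 through 2018-05-19.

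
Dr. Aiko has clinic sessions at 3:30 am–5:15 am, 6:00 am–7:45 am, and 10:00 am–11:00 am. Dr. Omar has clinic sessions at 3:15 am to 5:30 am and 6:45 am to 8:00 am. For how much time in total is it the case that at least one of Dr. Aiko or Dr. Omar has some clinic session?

5 h 15 min

A ∪ B = 3:15 am–5:30 am, 6:00 am–8:00 am, 10:00 am–11:00 am.
Total: 2 h 15 min + 2 h + 1 h = 5 h 15 min.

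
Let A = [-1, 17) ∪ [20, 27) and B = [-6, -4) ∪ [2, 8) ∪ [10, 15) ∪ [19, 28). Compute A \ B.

[-1, 17) \ B = [-1, 2), [8, 10), [15, 17).
[20, 27): entirely removed.

[-1, 2) ∪ [8, 10) ∪ [15, 17)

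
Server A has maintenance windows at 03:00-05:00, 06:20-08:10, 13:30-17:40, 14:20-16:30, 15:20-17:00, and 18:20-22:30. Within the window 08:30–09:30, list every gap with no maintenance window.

Covered (merged): 03:00-05:00, 06:20-08:10, 13:30-17:40, 18:20-22:30.
Uncovered inside 08:30-09:30: 08:30-09:30.

08:30-09:30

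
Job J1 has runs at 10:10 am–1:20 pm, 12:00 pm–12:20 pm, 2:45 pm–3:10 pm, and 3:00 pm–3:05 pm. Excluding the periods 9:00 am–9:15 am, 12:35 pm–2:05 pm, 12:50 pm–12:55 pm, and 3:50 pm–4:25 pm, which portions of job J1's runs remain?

10:10 am–12:35 pm, 2:45 pm–3:10 pm

Merge the first list: 10:10 am–1:20 pm, 2:45 pm–3:10 pm.
Merge the second list: 9:00 am–9:15 am, 12:35 pm–2:05 pm, 3:50 pm–4:25 pm.
10:10 am–1:20 pm with B removed leaves 10:10 am–12:35 pm.
2:45 pm–3:10 pm is untouched.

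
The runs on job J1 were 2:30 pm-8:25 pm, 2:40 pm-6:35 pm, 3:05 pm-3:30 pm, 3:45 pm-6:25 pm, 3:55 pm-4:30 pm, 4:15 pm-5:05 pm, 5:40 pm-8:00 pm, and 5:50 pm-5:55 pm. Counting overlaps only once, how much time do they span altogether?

5 h 55 min

Merged: 2:30 pm–8:25 pm.
Length: 5 h 55 min.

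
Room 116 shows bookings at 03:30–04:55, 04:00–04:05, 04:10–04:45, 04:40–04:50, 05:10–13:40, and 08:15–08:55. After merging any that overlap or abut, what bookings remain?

03:30–04:55, 05:10–13:40

04:00–04:05 overlaps/touches 03:30–04:55 → extend to 03:30–04:55.
04:10–04:45 overlaps/touches 03:30–04:55 → extend to 03:30–04:55.
04:40–04:50 overlaps/touches 03:30–04:55 → extend to 03:30–04:55.
05:10–13:40 is disjoint → start new block.
08:15–08:55 overlaps/touches 05:10–13:40 → extend to 05:10–13:40.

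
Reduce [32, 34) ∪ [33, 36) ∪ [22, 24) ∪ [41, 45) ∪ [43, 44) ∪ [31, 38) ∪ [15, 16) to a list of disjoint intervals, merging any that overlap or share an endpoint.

[15, 16) ∪ [22, 24) ∪ [31, 38) ∪ [41, 45)

Sort by start: [15, 16), [22, 24), [31, 38), [32, 34), [33, 36), [41, 45), [43, 44).
[22, 24) is disjoint → start new block.
[31, 38) is disjoint → start new block.
[32, 34) overlaps/touches [31, 38) → extend to [31, 38).
[33, 36) overlaps/touches [31, 38) → extend to [31, 38).
[41, 45) is disjoint → start new block.
[43, 44) overlaps/touches [41, 45) → extend to [41, 45).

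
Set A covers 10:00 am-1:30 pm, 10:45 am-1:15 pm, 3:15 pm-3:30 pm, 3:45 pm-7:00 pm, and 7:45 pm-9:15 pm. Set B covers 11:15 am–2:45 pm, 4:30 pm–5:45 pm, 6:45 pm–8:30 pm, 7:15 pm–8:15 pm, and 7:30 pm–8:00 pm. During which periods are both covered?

11:15 am–1:30 pm, 4:30 pm–5:45 pm, 6:45 pm–7:00 pm, 7:45 pm–8:30 pm

Merge the first list: 10:00 am–1:30 pm, 3:15 pm–3:30 pm, 3:45 pm–7:00 pm, 7:45 pm–9:15 pm.
Merge the second list: 11:15 am–2:45 pm, 4:30 pm–5:45 pm, 6:45 pm–8:30 pm.
10:00 am–1:30 pm meets the second set on 11:15 am–1:30 pm.
3:15 pm–3:30 pm: no overlap with the second set.
3:45 pm–7:00 pm meets the second set on 4:30 pm–5:45 pm, 6:45 pm–7:00 pm.
7:45 pm–9:15 pm meets the second set on 7:45 pm–8:30 pm.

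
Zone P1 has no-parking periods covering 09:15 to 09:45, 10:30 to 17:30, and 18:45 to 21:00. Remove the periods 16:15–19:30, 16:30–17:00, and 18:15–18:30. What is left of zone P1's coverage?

Merge the second list: 16:15-19:30.
09:15-09:45: no B overlap → unchanged.
10:30-17:30 minus B → 10:30-16:15.
18:45-21:00 minus B → 19:30-21:00.

09:15-09:45, 10:30-16:15, 19:30-21:00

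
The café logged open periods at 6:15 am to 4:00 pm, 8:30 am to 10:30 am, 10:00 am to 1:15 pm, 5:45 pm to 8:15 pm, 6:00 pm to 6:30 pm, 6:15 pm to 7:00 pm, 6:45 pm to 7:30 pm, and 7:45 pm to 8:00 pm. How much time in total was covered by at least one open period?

Merged: 6:15 am-4:00 pm, 5:45 pm-8:15 pm.
Lengths: 9 h 45 min + 2 h 30 min = 12 h 15 min.

12 h 15 min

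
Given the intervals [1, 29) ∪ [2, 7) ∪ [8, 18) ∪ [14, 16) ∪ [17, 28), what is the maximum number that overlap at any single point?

Sweep endpoints in order; track running count of active intervals.
Peak of 3 reached at 14.

3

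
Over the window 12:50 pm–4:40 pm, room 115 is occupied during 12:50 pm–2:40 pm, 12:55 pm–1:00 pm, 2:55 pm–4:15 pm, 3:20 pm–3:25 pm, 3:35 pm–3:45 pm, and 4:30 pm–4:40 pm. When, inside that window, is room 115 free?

The merged coverage is 12:50 pm-2:40 pm, 2:55 pm-4:15 pm, 4:30 pm-4:40 pm.
Complement within 12:50 pm-4:40 pm: 2:40 pm-2:55 pm, 4:15 pm-4:30 pm.

2:40 pm-2:55 pm, 4:15 pm-4:30 pm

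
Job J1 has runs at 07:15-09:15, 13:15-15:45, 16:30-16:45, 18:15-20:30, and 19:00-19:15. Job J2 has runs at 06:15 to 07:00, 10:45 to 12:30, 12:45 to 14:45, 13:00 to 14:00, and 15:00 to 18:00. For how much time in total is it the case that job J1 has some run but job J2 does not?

4 h 30 min

First set merges to 07:15–09:15, 13:15–15:45, 16:30–16:45, 18:15–20:30.
Second set merges to 06:15–07:00, 10:45–12:30, 12:45–14:45, 15:00–18:00.
A \ B = 07:15–09:15, 14:45–15:00, 18:15–20:30.
Total: 2 h + 15 min + 2 h 15 min = 4 h 30 min.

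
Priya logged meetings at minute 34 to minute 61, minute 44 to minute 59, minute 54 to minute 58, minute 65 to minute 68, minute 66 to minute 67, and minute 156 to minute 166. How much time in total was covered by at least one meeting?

Merged: minute 34 to minute 61, minute 65 to minute 68, minute 156 to minute 166.
Lengths: 27 minutes + 3 minutes + 10 minutes = 40 minutes.

40 minutes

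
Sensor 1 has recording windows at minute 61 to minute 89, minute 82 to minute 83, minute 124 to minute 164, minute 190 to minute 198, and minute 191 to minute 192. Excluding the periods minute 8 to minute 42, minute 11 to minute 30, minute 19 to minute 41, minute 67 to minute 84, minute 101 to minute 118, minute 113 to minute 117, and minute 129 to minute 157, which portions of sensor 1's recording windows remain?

minute 61 to minute 67, minute 84 to minute 89, minute 124 to minute 129, minute 157 to minute 164, minute 190 to minute 198

A, merged: minute 61 to minute 89, minute 124 to minute 164, minute 190 to minute 198.
B, merged: minute 8 to minute 42, minute 67 to minute 84, minute 101 to minute 118, minute 129 to minute 157.
minute 61 to minute 89 with B removed leaves minute 61 to minute 67, minute 84 to minute 89.
minute 124 to minute 164 with B removed leaves minute 124 to minute 129, minute 157 to minute 164.
minute 190 to minute 198 is untouched.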